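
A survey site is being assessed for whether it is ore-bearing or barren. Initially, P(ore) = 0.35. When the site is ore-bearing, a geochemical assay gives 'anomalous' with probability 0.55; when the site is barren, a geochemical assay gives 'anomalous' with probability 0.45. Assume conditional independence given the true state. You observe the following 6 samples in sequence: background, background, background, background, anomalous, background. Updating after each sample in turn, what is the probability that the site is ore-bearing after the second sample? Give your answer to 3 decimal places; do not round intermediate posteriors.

0.265

After 'background': P(ore) = 0.45·0.3500 / (0.45·0.3500 + 0.55·0.6500) ≈ 0.3058
After 'background': P(ore) = 0.45·0.3058 / (0.45·0.3058 + 0.55·0.6942) ≈ 0.2650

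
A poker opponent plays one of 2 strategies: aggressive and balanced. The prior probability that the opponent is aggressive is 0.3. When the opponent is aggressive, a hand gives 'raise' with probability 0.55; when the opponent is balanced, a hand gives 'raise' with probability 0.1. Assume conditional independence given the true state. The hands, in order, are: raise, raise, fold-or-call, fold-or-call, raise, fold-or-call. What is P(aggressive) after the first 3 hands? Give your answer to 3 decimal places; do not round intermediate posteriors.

0.866

After 'raise': P(aggressive) = 0.55·0.3000 / (0.55·0.3000 + 0.1·0.7000) ≈ 0.7021
After 'raise': P(aggressive) = 0.55·0.7021 / (0.55·0.7021 + 0.1·0.2979) ≈ 0.9284
After 'fold-or-call': P(aggressive) = 0.45·0.9284 / (0.45·0.9284 + 0.9·0.0716) ≈ 0.8663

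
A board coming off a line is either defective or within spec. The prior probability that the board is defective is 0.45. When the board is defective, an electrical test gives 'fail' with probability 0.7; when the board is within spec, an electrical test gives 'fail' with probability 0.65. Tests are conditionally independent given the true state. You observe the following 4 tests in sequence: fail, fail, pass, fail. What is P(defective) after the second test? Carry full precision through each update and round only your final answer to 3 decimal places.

0.487

After 'fail': P(defective) = 0.7·0.4500 / (0.7·0.4500 + 0.65·0.5500) ≈ 0.4684
After 'fail': P(defective) = 0.7·0.4684 / (0.7·0.4684 + 0.65·0.5316) ≈ 0.4869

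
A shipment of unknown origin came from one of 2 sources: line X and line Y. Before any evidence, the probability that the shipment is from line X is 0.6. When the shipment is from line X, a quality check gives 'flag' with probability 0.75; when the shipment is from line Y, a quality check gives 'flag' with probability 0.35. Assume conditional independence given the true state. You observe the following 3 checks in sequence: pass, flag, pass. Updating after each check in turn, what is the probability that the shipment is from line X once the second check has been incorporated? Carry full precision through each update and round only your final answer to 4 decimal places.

0.5528

After 'pass': P(line X) = 0.25·0.6000 / (0.25·0.6000 + 0.65·0.4000) ≈ 0.3659
After 'flag': P(line X) = 0.75·0.3659 / (0.75·0.3659 + 0.35·0.6341) ≈ 0.5528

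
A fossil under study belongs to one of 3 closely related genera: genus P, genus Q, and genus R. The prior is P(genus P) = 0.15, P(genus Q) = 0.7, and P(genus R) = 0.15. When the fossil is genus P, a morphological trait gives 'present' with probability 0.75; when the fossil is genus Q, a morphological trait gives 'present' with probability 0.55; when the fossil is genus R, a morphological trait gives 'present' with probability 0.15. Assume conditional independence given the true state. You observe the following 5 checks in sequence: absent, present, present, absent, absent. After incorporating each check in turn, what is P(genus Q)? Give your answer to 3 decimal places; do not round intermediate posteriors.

After 'absent': normaliser = 0.25·0.1500 + 0.45·0.7000 + 0.85·0.1500; P(genus P) ≈ 0.0781, P(genus Q) ≈ 0.6562, P(genus R) ≈ 0.2656
After 'present': normaliser = 0.75·0.0781 + 0.55·0.6562 + 0.15·0.2656; P(genus P) ≈ 0.1276, P(genus Q) ≈ 0.7857, P(genus R) ≈ 0.0867
After 'present': normaliser = 0.75·0.1276 + 0.55·0.7857 + 0.15·0.0867; P(genus P) ≈ 0.1769, P(genus Q) ≈ 0.7991, P(genus R) ≈ 0.0241
After 'absent': normaliser = 0.25·0.1769 + 0.45·0.7991 + 0.85·0.0241; P(genus P) ≈ 0.1042, P(genus Q) ≈ 0.8476, P(genus R) ≈ 0.0482
After 'absent': normaliser = 0.25·0.1042 + 0.45·0.8476 + 0.85·0.0482; P(genus P) ≈ 0.0581, P(genus Q) ≈ 0.8505, P(genus R) ≈ 0.0914

0.851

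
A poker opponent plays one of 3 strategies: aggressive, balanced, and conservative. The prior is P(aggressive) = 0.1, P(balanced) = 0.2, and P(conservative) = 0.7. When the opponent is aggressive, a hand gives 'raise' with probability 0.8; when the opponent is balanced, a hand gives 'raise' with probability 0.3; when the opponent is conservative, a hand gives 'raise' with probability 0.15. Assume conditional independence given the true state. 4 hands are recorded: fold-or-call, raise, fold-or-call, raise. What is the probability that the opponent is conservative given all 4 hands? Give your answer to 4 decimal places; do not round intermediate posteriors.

0.5000

Each posterior becomes the prior for the next update.
After 'fold-or-call': normaliser = 0.2·0.1000 + 0.7·0.2000 + 0.85·0.7000; P(aggressive) ≈ 0.0265, P(balanced) ≈ 0.1854, P(conservative) ≈ 0.7881
After 'raise': normaliser = 0.8·0.0265 + 0.3·0.1854 + 0.15·0.7881; P(aggressive) ≈ 0.1087, P(balanced) ≈ 0.2852, P(conservative) ≈ 0.6061
After 'fold-or-call': normaliser = 0.2·0.1087 + 0.7·0.2852 + 0.85·0.6061; P(aggressive) ≈ 0.0295, P(balanced) ≈ 0.2711, P(conservative) ≈ 0.6994
After 'raise': normaliser = 0.8·0.0295 + 0.3·0.2711 + 0.15·0.6994; P(aggressive) ≈ 0.1125, P(balanced) ≈ 0.3875, P(conservative) ≈ 0.5000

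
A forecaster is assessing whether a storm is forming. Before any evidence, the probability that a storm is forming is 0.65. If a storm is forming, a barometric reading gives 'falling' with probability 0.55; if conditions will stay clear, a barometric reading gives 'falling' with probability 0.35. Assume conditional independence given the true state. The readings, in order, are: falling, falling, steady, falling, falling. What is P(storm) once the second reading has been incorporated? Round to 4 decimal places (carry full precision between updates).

0.8210

After 'falling': P(storm) = 0.55·0.6500 / (0.55·0.6500 + 0.35·0.3500) ≈ 0.7448
After 'falling': P(storm) = 0.55·0.7448 / (0.55·0.7448 + 0.35·0.2552) ≈ 0.8210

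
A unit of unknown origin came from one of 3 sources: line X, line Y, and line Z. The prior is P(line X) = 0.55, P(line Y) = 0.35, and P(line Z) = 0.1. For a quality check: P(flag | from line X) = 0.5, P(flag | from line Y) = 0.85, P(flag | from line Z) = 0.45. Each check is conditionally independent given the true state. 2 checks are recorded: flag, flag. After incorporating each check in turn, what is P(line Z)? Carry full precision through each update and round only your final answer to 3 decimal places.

After 'flag': normaliser = 0.5·0.5500 + 0.85·0.3500 + 0.45·0.1000; P(line X) ≈ 0.4453, P(line Y) ≈ 0.4818, P(line Z) ≈ 0.0729
After 'flag': normaliser = 0.5·0.4453 + 0.85·0.4818 + 0.45·0.0729; P(line X) ≈ 0.3349, P(line Y) ≈ 0.6158, P(line Z) ≈ 0.0493

0.049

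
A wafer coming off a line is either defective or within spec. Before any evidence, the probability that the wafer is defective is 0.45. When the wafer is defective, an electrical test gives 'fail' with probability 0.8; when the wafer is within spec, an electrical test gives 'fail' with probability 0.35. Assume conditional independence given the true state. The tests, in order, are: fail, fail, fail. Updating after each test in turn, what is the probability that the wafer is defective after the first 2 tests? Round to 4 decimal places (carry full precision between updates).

0.8104

After 'fail': P(defective) = 0.8·0.4500 / (0.8·0.4500 + 0.35·0.5500) ≈ 0.6516
After 'fail': P(defective) = 0.8·0.6516 / (0.8·0.6516 + 0.35·0.3484) ≈ 0.8104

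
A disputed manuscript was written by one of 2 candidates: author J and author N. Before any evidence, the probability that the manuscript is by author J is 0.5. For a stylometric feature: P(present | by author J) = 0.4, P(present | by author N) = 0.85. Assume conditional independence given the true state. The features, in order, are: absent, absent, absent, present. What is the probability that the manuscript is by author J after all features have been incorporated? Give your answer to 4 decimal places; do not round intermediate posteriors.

0.9679

Each posterior becomes the prior for the next update.
After 'absent': P(author J) = 0.6·0.5000 / (0.6·0.5000 + 0.15·0.5000) ≈ 0.8000
After 'absent': P(author J) = 0.6·0.8000 / (0.6·0.8000 + 0.15·0.2000) ≈ 0.9412
After 'absent': P(author J) = 0.6·0.9412 / (0.6·0.9412 + 0.15·0.0588) ≈ 0.9846
After 'present': P(author J) = 0.4·0.9846 / (0.4·0.9846 + 0.85·0.0154) ≈ 0.9679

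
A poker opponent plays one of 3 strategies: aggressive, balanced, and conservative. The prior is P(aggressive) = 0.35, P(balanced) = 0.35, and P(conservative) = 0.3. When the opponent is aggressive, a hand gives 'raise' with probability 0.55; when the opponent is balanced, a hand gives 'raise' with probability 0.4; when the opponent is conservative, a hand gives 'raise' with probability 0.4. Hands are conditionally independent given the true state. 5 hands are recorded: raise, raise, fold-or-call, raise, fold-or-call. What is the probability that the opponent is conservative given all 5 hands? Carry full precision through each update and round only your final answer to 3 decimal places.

After 'raise': normaliser = 0.55·0.3500 + 0.4·0.3500 + 0.4·0.3000; P(aggressive) ≈ 0.4254, P(balanced) ≈ 0.3094, P(conservative) ≈ 0.2652
After 'raise': normaliser = 0.55·0.4254 + 0.4·0.3094 + 0.4·0.2652; P(aggressive) ≈ 0.5045, P(balanced) ≈ 0.2668, P(conservative) ≈ 0.2287
After 'fold-or-call': normaliser = 0.45·0.5045 + 0.6·0.2668 + 0.6·0.2287; P(aggressive) ≈ 0.4330, P(balanced) ≈ 0.3053, P(conservative) ≈ 0.2617
After 'raise': normaliser = 0.55·0.4330 + 0.4·0.3053 + 0.4·0.2617; P(aggressive) ≈ 0.5122, P(balanced) ≈ 0.2627, P(conservative) ≈ 0.2252
After 'fold-or-call': normaliser = 0.45·0.5122 + 0.6·0.2627 + 0.6·0.2252; P(aggressive) ≈ 0.4405, P(balanced) ≈ 0.3013, P(conservative) ≈ 0.2582

0.258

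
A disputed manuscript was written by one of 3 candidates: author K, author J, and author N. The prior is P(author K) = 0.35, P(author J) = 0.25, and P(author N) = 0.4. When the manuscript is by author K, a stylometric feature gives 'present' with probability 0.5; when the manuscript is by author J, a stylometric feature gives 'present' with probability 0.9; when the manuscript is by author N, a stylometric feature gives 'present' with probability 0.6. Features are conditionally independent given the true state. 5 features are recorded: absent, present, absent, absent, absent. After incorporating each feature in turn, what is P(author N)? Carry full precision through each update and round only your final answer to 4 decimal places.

After 'absent': normaliser = 0.5·0.3500 + 0.1·0.2500 + 0.4·0.4000; P(author K) ≈ 0.4861, P(author J) ≈ 0.0694, P(author N) ≈ 0.4444
After 'present': normaliser = 0.5·0.4861 + 0.9·0.0694 + 0.6·0.4444; P(author K) ≈ 0.4248, P(author J) ≈ 0.1092, P(author N) ≈ 0.4660
After 'absent': normaliser = 0.5·0.4248 + 0.1·0.1092 + 0.4·0.4660; P(author K) ≈ 0.5184, P(author J) ≈ 0.0267, P(author N) ≈ 0.4550
After 'absent': normaliser = 0.5·0.5184 + 0.1·0.0267 + 0.4·0.4550; P(author K) ≈ 0.5840, P(author J) ≈ 0.0060, P(author N) ≈ 0.4100
After 'absent': normaliser = 0.5·0.5840 + 0.1·0.0060 + 0.4·0.4100; P(author K) ≈ 0.6395, P(author J) ≈ 0.0013, P(author N) ≈ 0.3592

0.3592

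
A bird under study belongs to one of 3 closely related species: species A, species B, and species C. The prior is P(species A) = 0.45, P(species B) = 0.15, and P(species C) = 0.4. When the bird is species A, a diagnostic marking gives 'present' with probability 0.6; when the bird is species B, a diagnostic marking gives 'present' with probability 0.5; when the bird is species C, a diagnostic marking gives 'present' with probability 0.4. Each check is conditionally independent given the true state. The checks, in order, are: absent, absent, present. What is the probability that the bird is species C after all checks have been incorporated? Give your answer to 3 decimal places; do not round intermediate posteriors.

0.482

Each posterior becomes the prior for the next update.
After 'absent': normaliser = 0.4·0.4500 + 0.5·0.1500 + 0.6·0.4000; P(species A) ≈ 0.3636, P(species B) ≈ 0.1515, P(species C) ≈ 0.4848
After 'absent': normaliser = 0.4·0.3636 + 0.5·0.1515 + 0.6·0.4848; P(species A) ≈ 0.2840, P(species B) ≈ 0.1479, P(species C) ≈ 0.5680
After 'present': normaliser = 0.6·0.2840 + 0.5·0.1479 + 0.4·0.5680; P(species A) ≈ 0.3614, P(species B) ≈ 0.1568, P(species C) ≈ 0.4818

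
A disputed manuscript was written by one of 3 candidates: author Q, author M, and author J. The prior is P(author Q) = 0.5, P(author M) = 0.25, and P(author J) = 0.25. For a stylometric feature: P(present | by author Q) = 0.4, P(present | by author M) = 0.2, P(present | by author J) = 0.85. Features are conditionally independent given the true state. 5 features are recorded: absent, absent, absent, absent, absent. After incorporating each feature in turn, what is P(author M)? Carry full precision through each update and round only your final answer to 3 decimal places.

Each posterior becomes the prior for the next update.
After 'absent': normaliser = 0.6·0.5000 + 0.8·0.2500 + 0.15·0.2500; P(author Q) ≈ 0.5581, P(author M) ≈ 0.3721, P(author J) ≈ 0.0698
After 'absent': normaliser = 0.6·0.5581 + 0.8·0.3721 + 0.15·0.0698; P(author Q) ≈ 0.5208, P(author M) ≈ 0.4629, P(author J) ≈ 0.0163
After 'absent': normaliser = 0.6·0.5208 + 0.8·0.4629 + 0.15·0.0163; P(author Q) ≈ 0.4560, P(author M) ≈ 0.5404, P(author J) ≈ 0.0036
After 'absent': normaliser = 0.6·0.4560 + 0.8·0.5404 + 0.15·0.0036; P(author Q) ≈ 0.3873, P(author M) ≈ 0.6120, P(author J) ≈ 0.0008
After 'absent': normaliser = 0.6·0.3873 + 0.8·0.6120 + 0.15·0.0008; P(author Q) ≈ 0.3218, P(author M) ≈ 0.6780, P(author J) ≈ 0.0002

0.678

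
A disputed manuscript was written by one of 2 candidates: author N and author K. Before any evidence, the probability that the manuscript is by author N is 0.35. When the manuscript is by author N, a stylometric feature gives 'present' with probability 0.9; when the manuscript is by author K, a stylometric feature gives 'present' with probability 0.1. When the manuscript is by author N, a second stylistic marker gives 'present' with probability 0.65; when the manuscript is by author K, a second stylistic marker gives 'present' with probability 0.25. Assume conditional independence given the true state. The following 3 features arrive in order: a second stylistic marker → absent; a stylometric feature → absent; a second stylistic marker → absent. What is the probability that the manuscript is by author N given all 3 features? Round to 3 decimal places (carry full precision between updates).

After a second stylistic marker='absent': P(author N) = 0.35·0.3500 / (0.35·0.3500 + 0.75·0.6500) ≈ 0.2008
After a stylometric feature='absent': P(author N) = 0.1·0.2008 / (0.1·0.2008 + 0.9·0.7992) ≈ 0.0272
After a second stylistic marker='absent': P(author N) = 0.35·0.0272 / (0.35·0.0272 + 0.75·0.9728) ≈ 0.0129

0.013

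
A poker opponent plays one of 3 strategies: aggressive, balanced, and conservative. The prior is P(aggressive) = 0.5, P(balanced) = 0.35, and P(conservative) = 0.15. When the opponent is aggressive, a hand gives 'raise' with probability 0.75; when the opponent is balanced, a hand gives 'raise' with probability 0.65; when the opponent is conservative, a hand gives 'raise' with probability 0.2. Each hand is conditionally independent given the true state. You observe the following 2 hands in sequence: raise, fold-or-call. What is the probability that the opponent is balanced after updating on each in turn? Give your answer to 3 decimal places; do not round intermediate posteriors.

0.403

After 'raise': normaliser = 0.75·0.5000 + 0.65·0.3500 + 0.2·0.1500; P(aggressive) ≈ 0.5929, P(balanced) ≈ 0.3597, P(conservative) ≈ 0.0474
After 'fold-or-call': normaliser = 0.25·0.5929 + 0.35·0.3597 + 0.8·0.0474; P(aggressive) ≈ 0.4750, P(balanced) ≈ 0.4034, P(conservative) ≈ 0.1216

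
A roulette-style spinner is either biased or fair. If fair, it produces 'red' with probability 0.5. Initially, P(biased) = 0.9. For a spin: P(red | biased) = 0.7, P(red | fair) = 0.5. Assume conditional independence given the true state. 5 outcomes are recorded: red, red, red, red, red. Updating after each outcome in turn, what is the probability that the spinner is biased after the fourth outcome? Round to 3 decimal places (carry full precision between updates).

After 'red': P(biased) = 0.7·0.9000 / (0.7·0.9000 + 0.5·0.1000) ≈ 0.9265
After 'red': P(biased) = 0.7·0.9265 / (0.7·0.9265 + 0.5·0.0735) ≈ 0.9464
After 'red': P(biased) = 0.7·0.9464 / (0.7·0.9464 + 0.5·0.0536) ≈ 0.9611
After 'red': P(biased) = 0.7·0.9611 / (0.7·0.9611 + 0.5·0.0389) ≈ 0.9719

0.972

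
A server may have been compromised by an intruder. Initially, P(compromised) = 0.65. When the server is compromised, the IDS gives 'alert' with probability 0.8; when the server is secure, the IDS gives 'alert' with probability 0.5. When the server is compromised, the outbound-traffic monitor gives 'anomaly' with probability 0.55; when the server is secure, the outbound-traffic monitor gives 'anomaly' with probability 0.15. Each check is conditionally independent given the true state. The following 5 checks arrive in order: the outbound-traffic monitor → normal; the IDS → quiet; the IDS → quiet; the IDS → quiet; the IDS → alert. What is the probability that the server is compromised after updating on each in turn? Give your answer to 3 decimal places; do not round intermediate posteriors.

0.091

After the outbound-traffic monitor='normal': P(compromised) = 0.45·0.6500 / (0.45·0.6500 + 0.85·0.3500) ≈ 0.4958
After the IDS='quiet': P(compromised) = 0.2·0.4958 / (0.2·0.4958 + 0.5·0.5042) ≈ 0.2823
After the IDS='quiet': P(compromised) = 0.2·0.2823 / (0.2·0.2823 + 0.5·0.7177) ≈ 0.1359
After the IDS='quiet': P(compromised) = 0.2·0.1359 / (0.2·0.1359 + 0.5·0.8641) ≈ 0.0592
After the IDS='alert': P(compromised) = 0.8·0.0592 / (0.8·0.0592 + 0.5·0.9408) ≈ 0.0915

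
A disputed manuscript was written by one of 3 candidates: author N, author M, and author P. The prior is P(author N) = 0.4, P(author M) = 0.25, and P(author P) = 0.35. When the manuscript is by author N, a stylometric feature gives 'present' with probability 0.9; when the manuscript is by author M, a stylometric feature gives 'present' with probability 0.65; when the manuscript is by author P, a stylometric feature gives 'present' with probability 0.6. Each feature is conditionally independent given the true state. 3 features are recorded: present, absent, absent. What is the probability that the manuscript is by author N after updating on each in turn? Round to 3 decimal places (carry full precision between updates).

After 'present': normaliser = 0.9·0.4000 + 0.65·0.2500 + 0.6·0.3500; P(author N) ≈ 0.4915, P(author M) ≈ 0.2218, P(author P) ≈ 0.2867
After 'absent': normaliser = 0.1·0.4915 + 0.35·0.2218 + 0.4·0.2867; P(author N) ≈ 0.2035, P(author M) ≈ 0.3216, P(author P) ≈ 0.4749
After 'absent': normaliser = 0.1·0.2035 + 0.35·0.3216 + 0.4·0.4749; P(author N) ≈ 0.0630, P(author M) ≈ 0.3486, P(author P) ≈ 0.5884

0.063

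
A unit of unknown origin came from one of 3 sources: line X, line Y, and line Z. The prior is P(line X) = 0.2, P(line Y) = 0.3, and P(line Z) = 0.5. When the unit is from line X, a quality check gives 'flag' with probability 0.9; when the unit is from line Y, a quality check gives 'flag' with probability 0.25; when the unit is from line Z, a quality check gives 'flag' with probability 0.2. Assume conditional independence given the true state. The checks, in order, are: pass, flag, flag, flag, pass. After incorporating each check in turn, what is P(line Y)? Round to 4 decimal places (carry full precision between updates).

After 'pass': normaliser = 0.1·0.2000 + 0.75·0.3000 + 0.8·0.5000; P(line X) ≈ 0.0310, P(line Y) ≈ 0.3488, P(line Z) ≈ 0.6202
After 'flag': normaliser = 0.9·0.0310 + 0.25·0.3488 + 0.2·0.6202; P(line X) ≈ 0.1167, P(line Y) ≈ 0.3647, P(line Z) ≈ 0.5186
After 'flag': normaliser = 0.9·0.1167 + 0.25·0.3647 + 0.2·0.5186; P(line X) ≈ 0.3502, P(line Y) ≈ 0.3040, P(line Z) ≈ 0.3459
After 'flag': normaliser = 0.9·0.3502 + 0.25·0.3040 + 0.2·0.3459; P(line X) ≈ 0.6846, P(line Y) ≈ 0.1651, P(line Z) ≈ 0.1503
After 'pass': normaliser = 0.1·0.6846 + 0.75·0.1651 + 0.8·0.1503; P(line X) ≈ 0.2191, P(line Y) ≈ 0.3962, P(line Z) ≈ 0.3847

0.3962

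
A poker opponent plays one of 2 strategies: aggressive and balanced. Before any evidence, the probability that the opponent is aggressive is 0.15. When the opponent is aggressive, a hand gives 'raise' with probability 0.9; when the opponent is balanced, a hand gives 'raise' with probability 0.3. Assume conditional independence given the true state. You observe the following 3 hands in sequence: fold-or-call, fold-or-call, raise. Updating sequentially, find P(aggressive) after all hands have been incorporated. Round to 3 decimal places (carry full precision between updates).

Each posterior becomes the prior for the next update.
After 'fold-or-call': P(aggressive) = 0.1·0.1500 / (0.1·0.1500 + 0.7·0.8500) ≈ 0.0246
After 'fold-or-call': P(aggressive) = 0.1·0.0246 / (0.1·0.0246 + 0.7·0.9754) ≈ 0.0036
After 'raise': P(aggressive) = 0.9·0.0036 / (0.9·0.0036 + 0.3·0.9964) ≈ 0.0107

0.011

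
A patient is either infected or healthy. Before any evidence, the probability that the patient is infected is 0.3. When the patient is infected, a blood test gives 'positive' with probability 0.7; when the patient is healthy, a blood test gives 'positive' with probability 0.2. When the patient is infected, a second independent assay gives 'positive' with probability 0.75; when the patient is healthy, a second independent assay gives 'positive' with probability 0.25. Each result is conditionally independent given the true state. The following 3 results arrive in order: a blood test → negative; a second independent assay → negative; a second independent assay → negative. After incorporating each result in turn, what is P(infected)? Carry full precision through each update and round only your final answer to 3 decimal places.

0.018

After a blood test='negative': P(infected) = 0.3·0.3000 / (0.3·0.3000 + 0.8·0.7000) ≈ 0.1385
After a second independent assay='negative': P(infected) = 0.25·0.1385 / (0.25·0.1385 + 0.75·0.8615) ≈ 0.0508
After a second independent assay='negative': P(infected) = 0.25·0.0508 / (0.25·0.0508 + 0.75·0.9492) ≈ 0.0175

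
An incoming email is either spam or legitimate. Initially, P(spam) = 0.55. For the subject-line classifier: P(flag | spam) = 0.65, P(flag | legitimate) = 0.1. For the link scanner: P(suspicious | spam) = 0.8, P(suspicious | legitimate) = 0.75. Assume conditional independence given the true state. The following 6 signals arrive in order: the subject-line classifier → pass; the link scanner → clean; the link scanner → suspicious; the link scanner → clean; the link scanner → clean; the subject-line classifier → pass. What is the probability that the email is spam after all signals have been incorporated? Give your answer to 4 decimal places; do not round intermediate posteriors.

After the subject-line classifier='pass': P(spam) = 0.35·0.5500 / (0.35·0.5500 + 0.9·0.4500) ≈ 0.3222
After the link scanner='clean': P(spam) = 0.2·0.3222 / (0.2·0.3222 + 0.25·0.6778) ≈ 0.2755
After the link scanner='suspicious': P(spam) = 0.8·0.2755 / (0.8·0.2755 + 0.75·0.7245) ≈ 0.2886
After the link scanner='clean': P(spam) = 0.2·0.2886 / (0.2·0.2886 + 0.25·0.7114) ≈ 0.2450
After the link scanner='clean': P(spam) = 0.2·0.2450 / (0.2·0.2450 + 0.25·0.7550) ≈ 0.2061
After the subject-line classifier='pass': P(spam) = 0.35·0.2061 / (0.35·0.2061 + 0.9·0.7939) ≈ 0.0917

0.0917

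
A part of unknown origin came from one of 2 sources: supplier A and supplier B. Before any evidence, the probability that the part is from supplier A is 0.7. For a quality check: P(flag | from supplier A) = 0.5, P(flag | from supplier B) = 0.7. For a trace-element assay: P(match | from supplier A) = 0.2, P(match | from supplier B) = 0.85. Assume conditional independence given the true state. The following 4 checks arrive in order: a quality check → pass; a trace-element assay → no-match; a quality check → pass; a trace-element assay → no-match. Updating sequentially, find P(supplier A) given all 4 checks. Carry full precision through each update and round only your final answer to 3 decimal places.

0.995

After a quality check='pass': P(supplier A) = 0.5·0.7000 / (0.5·0.7000 + 0.3·0.3000) ≈ 0.7955
After a trace-element assay='no-match': P(supplier A) = 0.8·0.7955 / (0.8·0.7955 + 0.15·0.2045) ≈ 0.9540
After a quality check='pass': P(supplier A) = 0.5·0.9540 / (0.5·0.9540 + 0.3·0.0460) ≈ 0.9719
After a trace-element assay='no-match': P(supplier A) = 0.8·0.9719 / (0.8·0.9719 + 0.15·0.0281) ≈ 0.9946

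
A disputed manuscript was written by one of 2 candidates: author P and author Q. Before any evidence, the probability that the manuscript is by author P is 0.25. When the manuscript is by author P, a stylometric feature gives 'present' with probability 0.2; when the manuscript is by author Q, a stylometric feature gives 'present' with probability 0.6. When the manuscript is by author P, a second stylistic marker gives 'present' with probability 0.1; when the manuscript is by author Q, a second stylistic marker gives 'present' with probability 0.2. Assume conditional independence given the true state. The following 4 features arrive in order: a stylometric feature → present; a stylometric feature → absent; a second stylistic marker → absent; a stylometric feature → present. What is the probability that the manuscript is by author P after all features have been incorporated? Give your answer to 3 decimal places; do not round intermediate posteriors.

0.077

Each posterior becomes the prior for the next update.
After a stylometric feature='present': P(author P) = 0.2·0.2500 / (0.2·0.2500 + 0.6·0.7500) ≈ 0.1000
After a stylometric feature='absent': P(author P) = 0.8·0.1000 / (0.8·0.1000 + 0.4·0.9000) ≈ 0.1818
After a second stylistic marker='absent': P(author P) = 0.9·0.1818 / (0.9·0.1818 + 0.8·0.8182) ≈ 0.2000
After a stylometric feature='present': P(author P) = 0.2·0.2000 / (0.2·0.2000 + 0.6·0.8000) ≈ 0.0769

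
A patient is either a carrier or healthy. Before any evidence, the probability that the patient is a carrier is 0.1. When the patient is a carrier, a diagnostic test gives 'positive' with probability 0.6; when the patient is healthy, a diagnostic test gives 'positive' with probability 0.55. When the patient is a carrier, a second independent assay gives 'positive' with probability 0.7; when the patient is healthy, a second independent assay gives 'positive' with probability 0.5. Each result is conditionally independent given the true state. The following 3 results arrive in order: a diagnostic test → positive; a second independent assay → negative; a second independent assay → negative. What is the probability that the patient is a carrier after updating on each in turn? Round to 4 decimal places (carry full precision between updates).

0.0418

Each posterior becomes the prior for the next update.
After a diagnostic test='positive': P(carrier) = 0.6·0.1000 / (0.6·0.1000 + 0.55·0.9000) ≈ 0.1081
After a second independent assay='negative': P(carrier) = 0.3·0.1081 / (0.3·0.1081 + 0.5·0.8919) ≈ 0.0678
After a second independent assay='negative': P(carrier) = 0.3·0.0678 / (0.3·0.0678 + 0.5·0.9322) ≈ 0.0418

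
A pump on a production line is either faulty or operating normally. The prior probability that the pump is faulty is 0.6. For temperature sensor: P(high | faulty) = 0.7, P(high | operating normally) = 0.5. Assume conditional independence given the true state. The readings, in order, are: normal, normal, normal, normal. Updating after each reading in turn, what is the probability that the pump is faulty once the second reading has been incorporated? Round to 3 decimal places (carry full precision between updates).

0.351

After 'normal': P(faulty) = 0.3·0.6000 / (0.3·0.6000 + 0.5·0.4000) ≈ 0.4737
After 'normal': P(faulty) = 0.3·0.4737 / (0.3·0.4737 + 0.5·0.5263) ≈ 0.3506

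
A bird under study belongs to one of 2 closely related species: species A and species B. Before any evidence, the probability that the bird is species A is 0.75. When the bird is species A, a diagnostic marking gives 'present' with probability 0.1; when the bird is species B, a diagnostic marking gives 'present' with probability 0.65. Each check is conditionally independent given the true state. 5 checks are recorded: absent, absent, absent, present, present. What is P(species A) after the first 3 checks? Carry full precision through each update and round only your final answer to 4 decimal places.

0.9808

Each posterior becomes the prior for the next update.
After 'absent': P(species A) = 0.9·0.7500 / (0.9·0.7500 + 0.35·0.2500) ≈ 0.8852
After 'absent': P(species A) = 0.9·0.8852 / (0.9·0.8852 + 0.35·0.1148) ≈ 0.9520
After 'absent': P(species A) = 0.9·0.9520 / (0.9·0.9520 + 0.35·0.0480) ≈ 0.9808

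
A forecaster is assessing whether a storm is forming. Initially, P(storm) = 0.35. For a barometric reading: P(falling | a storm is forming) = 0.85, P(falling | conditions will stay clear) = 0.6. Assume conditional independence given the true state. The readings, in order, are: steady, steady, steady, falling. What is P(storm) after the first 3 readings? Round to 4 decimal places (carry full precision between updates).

0.0276

After 'steady': P(storm) = 0.15·0.3500 / (0.15·0.3500 + 0.4·0.6500) ≈ 0.1680
After 'steady': P(storm) = 0.15·0.1680 / (0.15·0.1680 + 0.4·0.8320) ≈ 0.0704
After 'steady': P(storm) = 0.15·0.0704 / (0.15·0.0704 + 0.4·0.9296) ≈ 0.0276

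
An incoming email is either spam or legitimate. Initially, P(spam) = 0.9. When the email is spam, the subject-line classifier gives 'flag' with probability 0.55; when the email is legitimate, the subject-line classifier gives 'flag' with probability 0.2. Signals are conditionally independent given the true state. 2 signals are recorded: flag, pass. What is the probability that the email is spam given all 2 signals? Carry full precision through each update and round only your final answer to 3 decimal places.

After 'flag': P(spam) = 0.55·0.9000 / (0.55·0.9000 + 0.2·0.1000) ≈ 0.9612
After 'pass': P(spam) = 0.45·0.9612 / (0.45·0.9612 + 0.8·0.0388) ≈ 0.9330

0.933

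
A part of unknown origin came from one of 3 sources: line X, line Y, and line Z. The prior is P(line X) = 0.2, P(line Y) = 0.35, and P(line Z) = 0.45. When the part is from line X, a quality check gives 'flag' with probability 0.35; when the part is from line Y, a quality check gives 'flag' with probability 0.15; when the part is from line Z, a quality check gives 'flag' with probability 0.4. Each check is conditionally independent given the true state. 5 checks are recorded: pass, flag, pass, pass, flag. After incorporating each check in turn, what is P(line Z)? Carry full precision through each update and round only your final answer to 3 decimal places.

0.574

After 'pass': normaliser = 0.65·0.2000 + 0.85·0.3500 + 0.6·0.4500; P(line X) ≈ 0.1864, P(line Y) ≈ 0.4265, P(line Z) ≈ 0.3871
After 'flag': normaliser = 0.35·0.1864 + 0.15·0.4265 + 0.4·0.3871; P(line X) ≈ 0.2297, P(line Y) ≈ 0.2252, P(line Z) ≈ 0.5451
After 'pass': normaliser = 0.65·0.2297 + 0.85·0.2252 + 0.6·0.5451; P(line X) ≈ 0.2235, P(line Y) ≈ 0.2867, P(line Z) ≈ 0.4898
After 'pass': normaliser = 0.65·0.2235 + 0.85·0.2867 + 0.6·0.4898; P(line X) ≈ 0.2128, P(line Y) ≈ 0.3569, P(line Z) ≈ 0.4303
After 'flag': normaliser = 0.35·0.2128 + 0.15·0.3569 + 0.4·0.4303; P(line X) ≈ 0.2481, P(line Y) ≈ 0.1783, P(line Z) ≈ 0.5735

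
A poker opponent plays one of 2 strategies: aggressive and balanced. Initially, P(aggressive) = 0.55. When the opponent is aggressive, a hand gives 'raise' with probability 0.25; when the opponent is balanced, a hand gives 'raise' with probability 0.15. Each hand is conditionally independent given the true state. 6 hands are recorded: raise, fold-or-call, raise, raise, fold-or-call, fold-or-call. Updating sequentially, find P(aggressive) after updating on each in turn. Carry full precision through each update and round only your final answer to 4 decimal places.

After 'raise': P(aggressive) = 0.25·0.5500 / (0.25·0.5500 + 0.15·0.4500) ≈ 0.6707
After 'fold-or-call': P(aggressive) = 0.75·0.6707 / (0.75·0.6707 + 0.85·0.3293) ≈ 0.6425
After 'raise': P(aggressive) = 0.25·0.6425 / (0.25·0.6425 + 0.15·0.3575) ≈ 0.7497
After 'raise': P(aggressive) = 0.25·0.7497 / (0.25·0.7497 + 0.15·0.2503) ≈ 0.8331
After 'fold-or-call': P(aggressive) = 0.75·0.8331 / (0.75·0.8331 + 0.85·0.1669) ≈ 0.8150
After 'fold-or-call': P(aggressive) = 0.75·0.8150 / (0.75·0.8150 + 0.85·0.1850) ≈ 0.7954

0.7954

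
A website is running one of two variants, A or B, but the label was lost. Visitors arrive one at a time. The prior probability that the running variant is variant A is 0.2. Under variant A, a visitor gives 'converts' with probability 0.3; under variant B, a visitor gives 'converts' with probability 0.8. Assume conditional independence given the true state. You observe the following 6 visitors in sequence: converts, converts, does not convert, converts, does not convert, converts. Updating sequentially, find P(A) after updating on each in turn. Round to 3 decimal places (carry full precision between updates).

After 'converts': P(A) = 0.3·0.2000 / (0.3·0.2000 + 0.8·0.8000) ≈ 0.0857
After 'converts': P(A) = 0.3·0.0857 / (0.3·0.0857 + 0.8·0.9143) ≈ 0.0340
After 'does not convert': P(A) = 0.7·0.0340 / (0.7·0.0340 + 0.2·0.9660) ≈ 0.1096
After 'converts': P(A) = 0.3·0.1096 / (0.3·0.1096 + 0.8·0.8904) ≈ 0.0441
After 'does not convert': P(A) = 0.7·0.0441 / (0.7·0.0441 + 0.2·0.9559) ≈ 0.1390
After 'converts': P(A) = 0.3·0.1390 / (0.3·0.1390 + 0.8·0.8610) ≈ 0.0571

0.057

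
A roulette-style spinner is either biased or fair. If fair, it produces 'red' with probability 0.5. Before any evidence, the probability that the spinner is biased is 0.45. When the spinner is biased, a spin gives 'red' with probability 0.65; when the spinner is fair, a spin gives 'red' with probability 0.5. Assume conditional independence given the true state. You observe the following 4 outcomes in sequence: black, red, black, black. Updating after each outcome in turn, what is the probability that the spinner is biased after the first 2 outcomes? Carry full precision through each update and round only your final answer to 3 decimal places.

0.427

After 'black': P(biased) = 0.35·0.4500 / (0.35·0.4500 + 0.5·0.5500) ≈ 0.3642
After 'red': P(biased) = 0.65·0.3642 / (0.65·0.3642 + 0.5·0.6358) ≈ 0.4268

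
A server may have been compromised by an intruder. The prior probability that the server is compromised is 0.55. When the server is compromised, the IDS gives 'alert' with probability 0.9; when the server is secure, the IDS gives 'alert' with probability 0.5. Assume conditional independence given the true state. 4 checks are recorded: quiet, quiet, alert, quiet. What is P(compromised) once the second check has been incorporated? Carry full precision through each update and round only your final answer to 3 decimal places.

After 'quiet': P(compromised) = 0.1·0.5500 / (0.1·0.5500 + 0.5·0.4500) ≈ 0.1964
After 'quiet': P(compromised) = 0.1·0.1964 / (0.1·0.1964 + 0.5·0.8036) ≈ 0.0466

0.047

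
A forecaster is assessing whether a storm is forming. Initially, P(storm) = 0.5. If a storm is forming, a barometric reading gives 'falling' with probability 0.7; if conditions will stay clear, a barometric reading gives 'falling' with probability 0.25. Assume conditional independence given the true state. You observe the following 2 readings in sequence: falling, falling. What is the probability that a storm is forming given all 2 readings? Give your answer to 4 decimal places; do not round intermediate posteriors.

After 'falling': P(storm) = 0.7·0.5000 / (0.7·0.5000 + 0.25·0.5000) ≈ 0.7368
After 'falling': P(storm) = 0.7·0.7368 / (0.7·0.7368 + 0.25·0.2632) ≈ 0.8869

0.8869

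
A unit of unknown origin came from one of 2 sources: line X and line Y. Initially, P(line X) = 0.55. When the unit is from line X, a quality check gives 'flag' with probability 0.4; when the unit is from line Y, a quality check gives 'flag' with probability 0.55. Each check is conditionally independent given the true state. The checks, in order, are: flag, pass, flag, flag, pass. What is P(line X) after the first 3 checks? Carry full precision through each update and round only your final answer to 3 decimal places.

Apply Bayes' rule sequentially, carrying P(line X) forward.
After 'flag': P(line X) = 0.4·0.5500 / (0.4·0.5500 + 0.55·0.4500) ≈ 0.4706
After 'pass': P(line X) = 0.6·0.4706 / (0.6·0.4706 + 0.45·0.5294) ≈ 0.5424
After 'flag': P(line X) = 0.4·0.5424 / (0.4·0.5424 + 0.55·0.4576) ≈ 0.4629

0.463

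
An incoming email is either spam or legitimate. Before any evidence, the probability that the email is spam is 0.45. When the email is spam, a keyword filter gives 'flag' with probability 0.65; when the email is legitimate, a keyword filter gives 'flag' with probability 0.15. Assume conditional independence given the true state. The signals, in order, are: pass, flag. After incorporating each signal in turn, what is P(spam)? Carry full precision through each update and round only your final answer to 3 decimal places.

0.593

Apply Bayes' rule sequentially, carrying P(spam) forward.
After 'pass': P(spam) = 0.35·0.4500 / (0.35·0.4500 + 0.85·0.5500) ≈ 0.2520
After 'flag': P(spam) = 0.65·0.2520 / (0.65·0.2520 + 0.15·0.7480) ≈ 0.5935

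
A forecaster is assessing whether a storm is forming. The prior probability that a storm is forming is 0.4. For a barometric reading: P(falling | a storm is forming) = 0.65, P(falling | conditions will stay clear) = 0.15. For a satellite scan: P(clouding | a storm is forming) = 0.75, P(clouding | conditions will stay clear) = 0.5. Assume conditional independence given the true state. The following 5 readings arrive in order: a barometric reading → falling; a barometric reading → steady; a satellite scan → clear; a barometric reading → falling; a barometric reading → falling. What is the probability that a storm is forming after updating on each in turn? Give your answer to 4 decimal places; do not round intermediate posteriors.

0.9178

After a barometric reading='falling': P(storm) = 0.65·0.4000 / (0.65·0.4000 + 0.15·0.6000) ≈ 0.7429
After a barometric reading='steady': P(storm) = 0.35·0.7429 / (0.35·0.7429 + 0.85·0.2571) ≈ 0.5433
After a satellite scan='clear': P(storm) = 0.25·0.5433 / (0.25·0.5433 + 0.5·0.4567) ≈ 0.3730
After a barometric reading='falling': P(storm) = 0.65·0.3730 / (0.65·0.3730 + 0.15·0.6270) ≈ 0.7205
After a barometric reading='falling': P(storm) = 0.65·0.7205 / (0.65·0.7205 + 0.15·0.2795) ≈ 0.9178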